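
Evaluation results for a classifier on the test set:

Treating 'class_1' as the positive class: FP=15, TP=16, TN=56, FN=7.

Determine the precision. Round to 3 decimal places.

0.516

Precision = TP/(TP+FP) = 16/(16+15) = 16/31 = 0.516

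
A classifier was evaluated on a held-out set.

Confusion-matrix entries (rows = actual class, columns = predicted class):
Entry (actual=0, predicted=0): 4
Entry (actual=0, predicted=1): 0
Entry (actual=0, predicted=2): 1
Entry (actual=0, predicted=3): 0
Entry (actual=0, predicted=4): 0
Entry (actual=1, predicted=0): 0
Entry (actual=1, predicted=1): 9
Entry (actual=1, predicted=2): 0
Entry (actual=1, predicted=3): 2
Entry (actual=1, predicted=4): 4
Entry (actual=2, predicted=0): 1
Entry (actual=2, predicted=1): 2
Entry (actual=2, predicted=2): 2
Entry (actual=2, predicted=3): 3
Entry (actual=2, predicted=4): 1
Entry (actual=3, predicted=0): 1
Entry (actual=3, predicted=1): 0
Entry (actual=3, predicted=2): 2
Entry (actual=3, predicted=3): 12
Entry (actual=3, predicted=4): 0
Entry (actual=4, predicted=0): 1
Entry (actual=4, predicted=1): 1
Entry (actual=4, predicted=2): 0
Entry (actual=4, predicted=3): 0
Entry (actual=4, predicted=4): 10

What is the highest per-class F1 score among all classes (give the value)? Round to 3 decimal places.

0.750

Per-class F1 score (2·TP/(2·TP+FP+FN)):
  0: TP=4, FP=0+1+1+1=3, FN=0+1+0+0=1 → 8/12 = 0.6667
  1: TP=9, FP=0+2+0+1=3, FN=0+0+2+4=6 → 18/27 = 0.6667
  2: TP=2, FP=1+0+2+0=3, FN=1+2+3+1=7 → 4/14 = 0.2857
  3: TP=12, FP=0+2+3+0=5, FN=1+0+2+0=3 → 24/32 = 0.7500
  4: TP=10, FP=0+4+1+0=5, FN=1+1+0+0=2 → 20/27 = 0.7407
Highest is class '3' with F1 score = 0.750.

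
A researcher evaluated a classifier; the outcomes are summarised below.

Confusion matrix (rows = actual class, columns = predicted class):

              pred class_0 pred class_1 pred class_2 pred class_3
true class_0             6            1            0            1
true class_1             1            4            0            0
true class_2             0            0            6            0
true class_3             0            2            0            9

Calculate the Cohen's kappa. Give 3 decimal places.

0.774

Observed agreement pₒ = trace/N = 25/30 = 0.8333
Expected agreement pₑ = Σ (rowᵢ·colᵢ)/N² = (8·7 + 5·7 + 6·6 + 11·10)/30² = 0.2633
κ = (pₒ − pₑ)/(1 − pₑ) = (0.8333 − 0.2633)/(1 − 0.2633) = 0.774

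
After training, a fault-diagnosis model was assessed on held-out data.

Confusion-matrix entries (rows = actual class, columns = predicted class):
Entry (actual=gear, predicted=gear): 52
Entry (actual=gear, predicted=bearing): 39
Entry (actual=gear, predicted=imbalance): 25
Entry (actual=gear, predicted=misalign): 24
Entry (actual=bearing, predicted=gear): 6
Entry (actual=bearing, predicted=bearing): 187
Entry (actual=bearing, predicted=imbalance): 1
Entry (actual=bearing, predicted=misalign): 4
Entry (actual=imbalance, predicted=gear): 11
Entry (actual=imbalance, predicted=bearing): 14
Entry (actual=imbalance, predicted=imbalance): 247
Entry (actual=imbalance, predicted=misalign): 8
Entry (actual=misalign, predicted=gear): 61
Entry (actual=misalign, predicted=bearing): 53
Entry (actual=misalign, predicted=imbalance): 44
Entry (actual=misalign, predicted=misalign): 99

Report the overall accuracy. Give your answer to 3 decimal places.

Accuracy = trace / total = (52+187+247+99=585) / 875 = 585/875 = 0.669

0.669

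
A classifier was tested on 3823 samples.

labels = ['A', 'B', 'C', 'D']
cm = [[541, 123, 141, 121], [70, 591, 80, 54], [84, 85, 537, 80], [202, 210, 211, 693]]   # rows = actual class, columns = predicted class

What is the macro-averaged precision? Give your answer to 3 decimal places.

0.619

Per-class precision (TP/(TP+FP)):
  A: TP=541, FP=70+84+202=356 → 541/897 = 0.6031
  B: TP=591, FP=123+85+210=418 → 591/1009 = 0.5857
  C: TP=537, FP=141+80+211=432 → 537/969 = 0.5542
  D: TP=693, FP=121+54+80=255 → 693/948 = 0.7310
Macro-precision = mean = (0.6031 + 0.5857 + 0.5542 + 0.7310) / 4 = 0.619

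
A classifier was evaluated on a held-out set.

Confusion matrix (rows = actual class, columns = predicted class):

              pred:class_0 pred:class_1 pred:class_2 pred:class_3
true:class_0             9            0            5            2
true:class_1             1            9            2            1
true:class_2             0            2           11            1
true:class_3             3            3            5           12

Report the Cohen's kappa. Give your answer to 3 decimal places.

0.496

Observed agreement pₒ = trace/N = 41/66 = 0.6212
Expected agreement pₑ = Σ (rowᵢ·colᵢ)/N² = (16·13 + 13·14 + 14·23 + 23·16)/66² = 0.2479
κ = (pₒ − pₑ)/(1 − pₑ) = (0.6212 − 0.2479)/(1 − 0.2479) = 0.496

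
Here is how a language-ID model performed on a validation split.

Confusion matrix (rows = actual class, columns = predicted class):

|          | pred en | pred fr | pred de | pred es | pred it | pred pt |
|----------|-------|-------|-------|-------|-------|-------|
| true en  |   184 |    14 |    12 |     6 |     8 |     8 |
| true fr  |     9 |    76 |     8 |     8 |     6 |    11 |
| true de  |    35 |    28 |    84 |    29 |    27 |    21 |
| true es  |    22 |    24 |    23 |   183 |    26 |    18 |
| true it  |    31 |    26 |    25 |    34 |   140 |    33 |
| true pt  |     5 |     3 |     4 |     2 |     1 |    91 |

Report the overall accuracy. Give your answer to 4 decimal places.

0.5992

Accuracy = trace / total = (184+76+84+183+140+91=758) / 1265 = 758/1265 = 0.5992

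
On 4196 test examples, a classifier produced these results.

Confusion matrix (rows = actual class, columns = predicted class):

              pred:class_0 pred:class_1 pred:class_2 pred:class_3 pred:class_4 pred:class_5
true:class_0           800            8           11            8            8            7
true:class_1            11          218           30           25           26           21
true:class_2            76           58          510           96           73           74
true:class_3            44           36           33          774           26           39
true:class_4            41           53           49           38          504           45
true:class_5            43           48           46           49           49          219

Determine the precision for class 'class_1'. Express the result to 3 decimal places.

precision = TP/(TP+FP).
class_1: TP=218, FP=8+58+36+53+48=203 → 218/421 = 0.5178

0.518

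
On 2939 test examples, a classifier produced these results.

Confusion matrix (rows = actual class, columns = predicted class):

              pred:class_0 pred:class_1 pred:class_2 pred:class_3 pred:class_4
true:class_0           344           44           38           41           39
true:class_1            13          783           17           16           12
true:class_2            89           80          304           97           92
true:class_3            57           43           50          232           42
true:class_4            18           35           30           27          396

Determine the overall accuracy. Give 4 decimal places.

Accuracy = trace / total = (344+783+304+232+396=2059) / 2939 = 2059/2939 = 0.7006

0.7006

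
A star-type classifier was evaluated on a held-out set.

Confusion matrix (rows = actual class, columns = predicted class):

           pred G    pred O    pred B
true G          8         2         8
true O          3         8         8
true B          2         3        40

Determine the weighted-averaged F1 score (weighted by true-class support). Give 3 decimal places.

Per-class F1 score (2·TP/(2·TP+FP+FN)):
  G: TP=8, FP=3+2=5, FN=2+8=10 → 16/31 = 0.5161
  O: TP=8, FP=2+3=5, FN=3+8=11 → 16/32 = 0.5000
  B: TP=40, FP=8+8=16, FN=2+3=5 → 80/101 = 0.7921
Weighted-F1 score = Σ (supportᵢ/N)·F1 scoreᵢ with N=82: (18/82)·0.5161 + (19/82)·0.5000 + (45/82)·0.7921 = 0.664

0.664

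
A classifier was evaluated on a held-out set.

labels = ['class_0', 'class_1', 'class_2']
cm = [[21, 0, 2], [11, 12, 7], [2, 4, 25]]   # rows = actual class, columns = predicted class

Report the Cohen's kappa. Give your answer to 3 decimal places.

0.539

Observed agreement pₒ = trace/N = 58/84 = 0.6905
Expected agreement pₑ = Σ (rowᵢ·colᵢ)/N² = (23·34 + 30·16 + 31·34)/84² = 0.3282
κ = (pₒ − pₑ)/(1 − pₑ) = (0.6905 − 0.3282)/(1 − 0.3282) = 0.539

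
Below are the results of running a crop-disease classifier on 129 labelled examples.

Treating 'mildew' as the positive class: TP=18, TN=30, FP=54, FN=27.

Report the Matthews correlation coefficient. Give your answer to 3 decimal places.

MCC = (TP·TN − FP·FN) / √((TP+FP)(TP+FN)(TN+FP)(TN+FN))
Numerator = 18·30 − 54·27 = -918
Denominator = √(72·45·84·57) = √15513120 = 3938.6698
MCC = -918 / 3938.6698 = -0.233

-0.233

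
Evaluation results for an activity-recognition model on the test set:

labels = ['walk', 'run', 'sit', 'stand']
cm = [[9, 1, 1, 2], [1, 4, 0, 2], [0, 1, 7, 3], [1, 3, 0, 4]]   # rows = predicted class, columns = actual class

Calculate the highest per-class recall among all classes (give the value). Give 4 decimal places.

Per-class recall (TP/(TP+FN)):
  walk: TP=9, FN=1+0+1=2 → 9/11 = 0.81818
  run: TP=4, FN=1+1+3=5 → 4/9 = 0.44444
  sit: TP=7, FN=1+0+0=1 → 7/8 = 0.87500
  stand: TP=4, FN=2+2+3=7 → 4/11 = 0.36364
Highest is class 'sit' with recall = 0.8750.

0.8750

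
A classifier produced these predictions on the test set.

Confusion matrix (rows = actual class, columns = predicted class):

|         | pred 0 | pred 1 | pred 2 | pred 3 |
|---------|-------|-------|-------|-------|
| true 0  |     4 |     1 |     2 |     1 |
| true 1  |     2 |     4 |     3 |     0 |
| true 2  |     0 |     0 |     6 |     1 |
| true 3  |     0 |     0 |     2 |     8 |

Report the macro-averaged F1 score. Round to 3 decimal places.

Per-class F1 score (2·TP/(2·TP+FP+FN)):
  0: TP=4, FP=2+0+0=2, FN=1+2+1=4 → 8/14 = 0.5714
  1: TP=4, FP=1+0+0=1, FN=2+3+0=5 → 8/14 = 0.5714
  2: TP=6, FP=2+3+2=7, FN=0+0+1=1 → 12/20 = 0.6000
  3: TP=8, FP=1+0+1=2, FN=0+0+2=2 → 16/20 = 0.8000
Macro-F1 score = mean = (0.5714 + 0.5714 + 0.6000 + 0.8000) / 4 = 0.636

0.636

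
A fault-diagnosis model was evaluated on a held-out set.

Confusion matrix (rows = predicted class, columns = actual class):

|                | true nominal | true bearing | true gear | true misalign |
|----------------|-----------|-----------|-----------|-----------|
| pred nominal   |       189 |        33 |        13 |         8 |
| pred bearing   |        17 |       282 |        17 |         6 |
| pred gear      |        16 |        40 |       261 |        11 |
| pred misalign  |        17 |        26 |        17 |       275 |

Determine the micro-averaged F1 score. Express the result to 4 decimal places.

0.8200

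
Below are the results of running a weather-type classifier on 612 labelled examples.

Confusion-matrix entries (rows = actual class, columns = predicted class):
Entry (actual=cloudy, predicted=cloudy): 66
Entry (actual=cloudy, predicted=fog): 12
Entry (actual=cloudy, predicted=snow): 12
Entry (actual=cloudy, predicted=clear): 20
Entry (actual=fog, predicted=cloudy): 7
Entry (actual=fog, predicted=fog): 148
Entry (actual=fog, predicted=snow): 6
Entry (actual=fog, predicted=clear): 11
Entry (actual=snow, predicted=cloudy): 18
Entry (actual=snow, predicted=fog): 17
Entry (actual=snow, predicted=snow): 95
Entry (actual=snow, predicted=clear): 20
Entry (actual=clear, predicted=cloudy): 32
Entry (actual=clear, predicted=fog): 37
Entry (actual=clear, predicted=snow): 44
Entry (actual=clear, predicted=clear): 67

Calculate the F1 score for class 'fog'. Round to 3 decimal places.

0.767

Take TP from the diagonal, FP from the rest of the 'fog' prediction marginal, FN from the rest of the 'fog' actual marginal.
F1 score = 2·TP/(2·TP+FP+FN).
fog: TP=148, FP=12+17+37=66, FN=7+6+11=24 → 296/386 = 0.7668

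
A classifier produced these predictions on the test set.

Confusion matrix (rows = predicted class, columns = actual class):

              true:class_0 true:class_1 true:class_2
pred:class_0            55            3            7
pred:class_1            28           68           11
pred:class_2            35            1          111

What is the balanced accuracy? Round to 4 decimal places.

0.7570

Balanced accuracy = mean of per-class recall.
  class_0: recall = 55/118 = 0.46610
  class_1: recall = 68/72 = 0.94444
  class_2: recall = 111/129 = 0.86047
Mean = (0.46610 + 0.94444 + 0.86047) / 3 = 0.7570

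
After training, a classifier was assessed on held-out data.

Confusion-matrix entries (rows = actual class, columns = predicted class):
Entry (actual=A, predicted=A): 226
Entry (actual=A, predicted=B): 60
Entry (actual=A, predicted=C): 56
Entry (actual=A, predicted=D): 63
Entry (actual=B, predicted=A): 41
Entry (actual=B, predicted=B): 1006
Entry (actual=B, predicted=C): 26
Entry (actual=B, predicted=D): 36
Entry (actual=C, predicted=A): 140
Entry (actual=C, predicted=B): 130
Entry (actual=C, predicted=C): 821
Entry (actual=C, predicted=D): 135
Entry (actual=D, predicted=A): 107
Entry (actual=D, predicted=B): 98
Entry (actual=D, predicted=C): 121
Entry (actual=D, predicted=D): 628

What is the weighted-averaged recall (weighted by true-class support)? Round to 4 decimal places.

0.7258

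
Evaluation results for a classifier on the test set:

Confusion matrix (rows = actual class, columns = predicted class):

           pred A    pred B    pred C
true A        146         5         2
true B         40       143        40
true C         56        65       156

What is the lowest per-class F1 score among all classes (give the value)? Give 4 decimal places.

0.6560

Per-class F1 score (2·TP/(2·TP+FP+FN)):
  A: TP=146, FP=40+56=96, FN=5+2=7 → 292/395 = 0.73924
  B: TP=143, FP=5+65=70, FN=40+40=80 → 286/436 = 0.65596
  C: TP=156, FP=2+40=42, FN=56+65=121 → 312/475 = 0.65684
Lowest is class 'B' with F1 score = 0.6560.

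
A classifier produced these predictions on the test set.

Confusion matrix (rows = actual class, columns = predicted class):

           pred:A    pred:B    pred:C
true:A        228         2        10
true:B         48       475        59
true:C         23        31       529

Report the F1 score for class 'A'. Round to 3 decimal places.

F1 score = 2·TP/(2·TP+FP+FN).
A: TP=228, FP=48+23=71, FN=2+10=12 → 456/539 = 0.8460

0.846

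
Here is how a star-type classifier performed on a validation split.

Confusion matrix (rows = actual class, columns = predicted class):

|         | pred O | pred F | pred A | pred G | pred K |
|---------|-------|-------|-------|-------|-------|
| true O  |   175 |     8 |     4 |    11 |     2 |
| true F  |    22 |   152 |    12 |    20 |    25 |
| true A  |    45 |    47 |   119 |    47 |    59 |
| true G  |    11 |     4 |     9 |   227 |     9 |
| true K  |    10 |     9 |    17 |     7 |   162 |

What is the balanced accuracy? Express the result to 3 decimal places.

0.714

Balanced accuracy = mean of per-class recall.
  O: recall = 175/200 = 0.8750
  F: recall = 152/231 = 0.6580
  A: recall = 119/317 = 0.3754
  G: recall = 227/260 = 0.8731
  K: recall = 162/205 = 0.7902
Mean = (0.8750 + 0.6580 + 0.3754 + 0.8731 + 0.7902) / 5 = 0.714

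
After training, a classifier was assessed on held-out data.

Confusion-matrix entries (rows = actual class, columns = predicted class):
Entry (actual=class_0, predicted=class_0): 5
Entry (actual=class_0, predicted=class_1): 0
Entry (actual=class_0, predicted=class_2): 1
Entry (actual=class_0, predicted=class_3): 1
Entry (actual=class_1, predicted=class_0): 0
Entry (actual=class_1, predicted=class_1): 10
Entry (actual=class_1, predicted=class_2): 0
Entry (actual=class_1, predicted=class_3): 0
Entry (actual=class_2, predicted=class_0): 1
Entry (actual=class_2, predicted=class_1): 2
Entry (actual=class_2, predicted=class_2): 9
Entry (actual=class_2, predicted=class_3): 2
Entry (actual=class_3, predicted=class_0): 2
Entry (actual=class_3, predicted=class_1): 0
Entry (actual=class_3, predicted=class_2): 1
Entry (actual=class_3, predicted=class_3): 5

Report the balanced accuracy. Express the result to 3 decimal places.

Balanced accuracy = mean of per-class recall.
  class_0: recall = 5/7 = 0.7143
  class_1: recall = 10/10 = 1.0000
  class_2: recall = 9/14 = 0.6429
  class_3: recall = 5/8 = 0.6250
Mean = (0.7143 + 1.0000 + 0.6429 + 0.6250) / 4 = 0.746

0.746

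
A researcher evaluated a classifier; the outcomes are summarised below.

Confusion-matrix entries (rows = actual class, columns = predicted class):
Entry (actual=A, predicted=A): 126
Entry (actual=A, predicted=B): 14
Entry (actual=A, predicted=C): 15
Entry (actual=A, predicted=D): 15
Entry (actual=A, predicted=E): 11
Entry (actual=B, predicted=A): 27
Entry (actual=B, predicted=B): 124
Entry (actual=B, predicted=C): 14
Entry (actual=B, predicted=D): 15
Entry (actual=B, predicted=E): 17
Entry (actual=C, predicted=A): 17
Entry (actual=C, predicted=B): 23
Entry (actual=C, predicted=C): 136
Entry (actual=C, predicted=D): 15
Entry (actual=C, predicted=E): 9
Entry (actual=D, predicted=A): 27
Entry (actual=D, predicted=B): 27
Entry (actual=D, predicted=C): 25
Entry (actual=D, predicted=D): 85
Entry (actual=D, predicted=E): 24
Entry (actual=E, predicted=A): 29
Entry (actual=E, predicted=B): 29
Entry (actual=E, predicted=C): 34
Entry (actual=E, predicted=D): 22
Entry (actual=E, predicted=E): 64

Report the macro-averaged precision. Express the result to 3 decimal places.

Per-class precision (TP/(TP+FP)):
  A: TP=126, FP=27+17+27+29=100 → 126/226 = 0.5575
  B: TP=124, FP=14+23+27+29=93 → 124/217 = 0.5714
  C: TP=136, FP=15+14+25+34=88 → 136/224 = 0.6071
  D: TP=85, FP=15+15+15+22=67 → 85/152 = 0.5592
  E: TP=64, FP=11+17+9+24=61 → 64/125 = 0.5120
Macro-precision = mean = (0.5575 + 0.5714 + 0.6071 + 0.5592 + 0.5120) / 5 = 0.561

0.561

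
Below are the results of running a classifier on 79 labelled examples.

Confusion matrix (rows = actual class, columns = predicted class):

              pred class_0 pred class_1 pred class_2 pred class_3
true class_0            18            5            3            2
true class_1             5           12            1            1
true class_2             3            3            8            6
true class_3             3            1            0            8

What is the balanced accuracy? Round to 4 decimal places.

0.5853

Balanced accuracy = mean of per-class recall.
  class_0: recall = 18/28 = 0.64286
  class_1: recall = 12/19 = 0.63158
  class_2: recall = 8/20 = 0.40000
  class_3: recall = 8/12 = 0.66667
Mean = (0.64286 + 0.63158 + 0.40000 + 0.66667) / 4 = 0.5853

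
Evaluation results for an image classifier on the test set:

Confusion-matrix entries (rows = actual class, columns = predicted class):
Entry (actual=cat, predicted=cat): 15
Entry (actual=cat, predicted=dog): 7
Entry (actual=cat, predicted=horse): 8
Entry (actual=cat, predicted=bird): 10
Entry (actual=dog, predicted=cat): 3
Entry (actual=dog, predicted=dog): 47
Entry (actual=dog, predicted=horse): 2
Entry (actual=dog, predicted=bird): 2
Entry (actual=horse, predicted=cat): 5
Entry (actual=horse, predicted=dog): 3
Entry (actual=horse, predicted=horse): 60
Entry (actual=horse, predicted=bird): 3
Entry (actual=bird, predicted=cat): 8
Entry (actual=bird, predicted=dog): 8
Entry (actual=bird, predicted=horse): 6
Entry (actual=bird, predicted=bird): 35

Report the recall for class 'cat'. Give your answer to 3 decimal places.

Take TP from the diagonal, FP from the rest of the 'cat' prediction marginal, FN from the rest of the 'cat' actual marginal.
recall = TP/(TP+FN).
cat: TP=15, FN=7+8+10=25 → 15/40 = 0.3750

0.375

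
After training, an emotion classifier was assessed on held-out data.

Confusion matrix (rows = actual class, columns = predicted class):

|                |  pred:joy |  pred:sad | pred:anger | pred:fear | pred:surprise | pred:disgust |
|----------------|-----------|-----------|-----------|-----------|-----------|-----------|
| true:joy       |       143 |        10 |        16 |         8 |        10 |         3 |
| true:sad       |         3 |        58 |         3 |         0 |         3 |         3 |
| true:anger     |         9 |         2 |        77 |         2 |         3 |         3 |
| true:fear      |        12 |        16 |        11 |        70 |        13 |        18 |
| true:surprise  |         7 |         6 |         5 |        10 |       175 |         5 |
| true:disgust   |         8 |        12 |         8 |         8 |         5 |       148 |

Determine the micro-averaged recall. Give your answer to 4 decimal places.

0.7514

Micro-averaging pools counts across classes: ΣTP=671, ΣFP=222, ΣFN=222.
Micro-recall = TP/(TP+FN) on pooled counts = 0.7514 (equals overall accuracy in single-label multiclass).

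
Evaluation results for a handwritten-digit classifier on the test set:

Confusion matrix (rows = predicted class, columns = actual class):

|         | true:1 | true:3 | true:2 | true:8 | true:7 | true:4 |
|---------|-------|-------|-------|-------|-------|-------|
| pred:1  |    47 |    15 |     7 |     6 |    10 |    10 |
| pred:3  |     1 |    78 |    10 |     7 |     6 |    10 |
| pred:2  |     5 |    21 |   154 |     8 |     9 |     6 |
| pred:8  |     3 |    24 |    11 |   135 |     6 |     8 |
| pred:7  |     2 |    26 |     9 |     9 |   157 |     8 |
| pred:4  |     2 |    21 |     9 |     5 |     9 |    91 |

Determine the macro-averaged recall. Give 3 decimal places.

0.708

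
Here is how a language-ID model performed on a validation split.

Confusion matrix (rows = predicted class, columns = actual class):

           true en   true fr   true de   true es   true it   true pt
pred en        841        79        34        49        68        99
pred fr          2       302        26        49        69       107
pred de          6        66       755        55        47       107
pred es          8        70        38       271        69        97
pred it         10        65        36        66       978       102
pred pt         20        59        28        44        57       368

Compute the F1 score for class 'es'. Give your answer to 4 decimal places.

F1 score = 2·TP/(2·TP+FP+FN).
es: TP=271, FP=8+70+38+69+97=282, FN=49+49+55+66+44=263 → 542/1087 = 0.49862

0.4986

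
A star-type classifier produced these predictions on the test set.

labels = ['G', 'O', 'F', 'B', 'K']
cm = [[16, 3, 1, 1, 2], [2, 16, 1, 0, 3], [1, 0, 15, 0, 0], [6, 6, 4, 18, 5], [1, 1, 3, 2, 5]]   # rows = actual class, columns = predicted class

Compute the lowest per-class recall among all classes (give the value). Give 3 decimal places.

Per-class recall (TP/(TP+FN)):
  G: TP=16, FN=3+1+1+2=7 → 16/23 = 0.6957
  O: TP=16, FN=2+1+0+3=6 → 16/22 = 0.7273
  F: TP=15, FN=1+0+0+0=1 → 15/16 = 0.9375
  B: TP=18, FN=6+6+4+5=21 → 18/39 = 0.4615
  K: TP=5, FN=1+1+3+2=7 → 5/12 = 0.4167
Lowest is class 'K' with recall = 0.417.

0.417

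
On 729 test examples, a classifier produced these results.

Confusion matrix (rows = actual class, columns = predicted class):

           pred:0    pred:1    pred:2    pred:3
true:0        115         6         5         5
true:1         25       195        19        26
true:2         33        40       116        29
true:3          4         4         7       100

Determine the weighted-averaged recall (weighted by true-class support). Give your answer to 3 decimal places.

Per-class recall (TP/(TP+FN)):
  0: TP=115, FN=6+5+5=16 → 115/131 = 0.8779
  1: TP=195, FN=25+19+26=70 → 195/265 = 0.7358
  2: TP=116, FN=33+40+29=102 → 116/218 = 0.5321
  3: TP=100, FN=4+4+7=15 → 100/115 = 0.8696
Weighted-recall = Σ (supportᵢ/N)·recallᵢ with N=729: (131/729)·0.8779 + (265/729)·0.7358 + (218/729)·0.5321 + (115/729)·0.8696 = 0.722

0.722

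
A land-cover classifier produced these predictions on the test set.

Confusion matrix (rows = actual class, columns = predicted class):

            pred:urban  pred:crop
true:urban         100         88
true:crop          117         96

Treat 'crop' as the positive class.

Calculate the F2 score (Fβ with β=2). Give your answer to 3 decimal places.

0.463

Fβ = (1+β²)·TP / ((1+β²)·TP + β²·FN + FP), with β²=4
= 5·96 / (5·96 + 4·117 + 88) = 0.463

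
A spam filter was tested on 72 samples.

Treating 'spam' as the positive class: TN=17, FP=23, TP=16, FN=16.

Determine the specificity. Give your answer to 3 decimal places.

0.425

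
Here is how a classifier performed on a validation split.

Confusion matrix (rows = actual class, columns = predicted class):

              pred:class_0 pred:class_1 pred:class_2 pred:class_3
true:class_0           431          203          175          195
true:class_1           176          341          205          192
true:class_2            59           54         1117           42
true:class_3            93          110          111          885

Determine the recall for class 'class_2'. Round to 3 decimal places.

One-vs-rest for 'class_2': TP = diagonal; FP = other classes predicted 'class_2'; FN = 'class_2' predicted as other.
recall = TP/(TP+FN).
class_2: TP=1117, FN=59+54+42=155 → 1117/1272 = 0.8781

0.878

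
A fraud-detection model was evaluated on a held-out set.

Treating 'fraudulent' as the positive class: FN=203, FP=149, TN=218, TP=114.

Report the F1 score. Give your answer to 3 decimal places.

Precision = TP/(TP+FP) = 114/263 = 0.4335
Recall = TP/(TP+FN) = 114/317 = 0.3596
F1 = 2·TP/(2·TP+FP+FN) = 228/580 = 0.393

0.393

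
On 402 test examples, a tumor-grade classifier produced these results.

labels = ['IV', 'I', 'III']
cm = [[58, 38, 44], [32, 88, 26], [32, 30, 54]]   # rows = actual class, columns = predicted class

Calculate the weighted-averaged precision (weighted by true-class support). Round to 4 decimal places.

0.4961

Per-class precision (TP/(TP+FP)):
  IV: TP=58, FP=32+32=64 → 58/122 = 0.47541
  I: TP=88, FP=38+30=68 → 88/156 = 0.56410
  III: TP=54, FP=44+26=70 → 54/124 = 0.43548
Weighted-precision = Σ (supportᵢ/N)·precisionᵢ with N=402: (140/402)·0.47541 + (146/402)·0.56410 + (116/402)·0.43548 = 0.4961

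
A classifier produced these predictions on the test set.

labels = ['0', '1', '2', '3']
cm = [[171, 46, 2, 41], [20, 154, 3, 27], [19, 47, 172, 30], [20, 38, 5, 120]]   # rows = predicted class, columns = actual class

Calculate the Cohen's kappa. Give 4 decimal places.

0.5676

Observed agreement pₒ = trace/N = 617/915 = 0.67432
Expected agreement pₑ = Σ (rowᵢ·colᵢ)/N² = (230·260 + 285·204 + 182·268 + 218·183)/915² = 0.24678
κ = (pₒ − pₑ)/(1 − pₑ) = (0.67432 − 0.24678)/(1 − 0.24678) = 0.5676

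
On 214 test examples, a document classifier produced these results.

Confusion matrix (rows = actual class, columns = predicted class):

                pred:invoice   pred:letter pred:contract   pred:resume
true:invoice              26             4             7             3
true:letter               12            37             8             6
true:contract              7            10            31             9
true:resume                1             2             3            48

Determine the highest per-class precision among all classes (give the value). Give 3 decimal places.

0.727

Per-class precision (TP/(TP+FP)):
  invoice: TP=26, FP=12+7+1=20 → 26/46 = 0.5652
  letter: TP=37, FP=4+10+2=16 → 37/53 = 0.6981
  contract: TP=31, FP=7+8+3=18 → 31/49 = 0.6327
  resume: TP=48, FP=3+6+9=18 → 48/66 = 0.7273
Highest is class 'resume' with precision = 0.727.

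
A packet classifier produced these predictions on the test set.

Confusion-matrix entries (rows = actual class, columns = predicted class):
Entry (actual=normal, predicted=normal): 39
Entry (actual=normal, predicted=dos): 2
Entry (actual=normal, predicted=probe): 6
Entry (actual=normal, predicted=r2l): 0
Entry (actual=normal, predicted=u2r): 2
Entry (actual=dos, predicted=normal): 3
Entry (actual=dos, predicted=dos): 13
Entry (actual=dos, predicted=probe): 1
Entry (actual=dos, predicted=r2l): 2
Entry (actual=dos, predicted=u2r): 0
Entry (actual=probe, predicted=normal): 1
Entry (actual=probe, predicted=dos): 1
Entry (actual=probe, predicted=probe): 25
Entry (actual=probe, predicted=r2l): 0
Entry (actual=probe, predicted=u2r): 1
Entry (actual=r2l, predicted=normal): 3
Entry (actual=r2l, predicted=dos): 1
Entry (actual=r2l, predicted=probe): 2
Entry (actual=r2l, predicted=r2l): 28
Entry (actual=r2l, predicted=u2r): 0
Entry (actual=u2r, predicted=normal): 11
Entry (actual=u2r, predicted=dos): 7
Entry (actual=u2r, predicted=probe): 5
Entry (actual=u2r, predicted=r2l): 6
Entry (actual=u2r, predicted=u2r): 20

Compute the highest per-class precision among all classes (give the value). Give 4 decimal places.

0.8696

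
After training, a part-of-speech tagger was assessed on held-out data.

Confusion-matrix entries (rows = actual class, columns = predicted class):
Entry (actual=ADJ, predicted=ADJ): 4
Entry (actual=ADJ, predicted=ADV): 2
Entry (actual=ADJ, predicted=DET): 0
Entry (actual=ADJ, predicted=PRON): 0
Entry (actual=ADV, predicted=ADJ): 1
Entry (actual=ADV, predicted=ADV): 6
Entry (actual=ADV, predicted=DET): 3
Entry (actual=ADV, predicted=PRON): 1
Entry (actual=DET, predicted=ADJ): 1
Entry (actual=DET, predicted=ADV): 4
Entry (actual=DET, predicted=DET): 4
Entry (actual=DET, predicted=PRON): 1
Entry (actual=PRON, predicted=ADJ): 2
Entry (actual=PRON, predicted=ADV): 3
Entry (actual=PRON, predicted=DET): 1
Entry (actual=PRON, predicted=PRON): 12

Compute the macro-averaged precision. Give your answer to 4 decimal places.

Per-class precision (TP/(TP+FP)):
  ADJ: TP=4, FP=1+1+2=4 → 4/8 = 0.50000
  ADV: TP=6, FP=2+4+3=9 → 6/15 = 0.40000
  DET: TP=4, FP=0+3+1=4 → 4/8 = 0.50000
  PRON: TP=12, FP=0+1+1=2 → 12/14 = 0.85714
Macro-precision = mean = (0.50000 + 0.40000 + 0.50000 + 0.85714) / 4 = 0.5643

0.5643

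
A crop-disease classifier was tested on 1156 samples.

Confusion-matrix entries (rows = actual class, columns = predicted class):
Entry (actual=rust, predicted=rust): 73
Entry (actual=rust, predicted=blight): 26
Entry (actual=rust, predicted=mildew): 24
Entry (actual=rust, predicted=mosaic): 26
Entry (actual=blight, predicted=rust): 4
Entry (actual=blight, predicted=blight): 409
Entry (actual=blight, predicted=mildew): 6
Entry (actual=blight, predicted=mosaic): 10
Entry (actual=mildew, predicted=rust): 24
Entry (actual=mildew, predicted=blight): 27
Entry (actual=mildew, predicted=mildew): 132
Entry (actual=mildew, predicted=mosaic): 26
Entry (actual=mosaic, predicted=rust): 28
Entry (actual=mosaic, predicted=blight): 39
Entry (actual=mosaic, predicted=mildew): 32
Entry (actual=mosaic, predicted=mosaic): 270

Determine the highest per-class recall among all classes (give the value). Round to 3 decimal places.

Per-class recall (TP/(TP+FN)):
  rust: TP=73, FN=26+24+26=76 → 73/149 = 0.4899
  blight: TP=409, FN=4+6+10=20 → 409/429 = 0.9534
  mildew: TP=132, FN=24+27+26=77 → 132/209 = 0.6316
  mosaic: TP=270, FN=28+39+32=99 → 270/369 = 0.7317
Highest is class 'blight' with recall = 0.953.

0.953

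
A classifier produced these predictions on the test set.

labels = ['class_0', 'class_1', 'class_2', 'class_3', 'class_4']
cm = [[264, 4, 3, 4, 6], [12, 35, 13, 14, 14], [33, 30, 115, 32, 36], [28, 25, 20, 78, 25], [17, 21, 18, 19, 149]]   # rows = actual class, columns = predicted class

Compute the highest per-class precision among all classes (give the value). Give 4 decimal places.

0.7458

Per-class precision (TP/(TP+FP)):
  class_0: TP=264, FP=12+33+28+17=90 → 264/354 = 0.74576
  class_1: TP=35, FP=4+30+25+21=80 → 35/115 = 0.30435
  class_2: TP=115, FP=3+13+20+18=54 → 115/169 = 0.68047
  class_3: TP=78, FP=4+14+32+19=69 → 78/147 = 0.53061
  class_4: TP=149, FP=6+14+36+25=81 → 149/230 = 0.64783
Highest is class 'class_0' with precision = 0.7458.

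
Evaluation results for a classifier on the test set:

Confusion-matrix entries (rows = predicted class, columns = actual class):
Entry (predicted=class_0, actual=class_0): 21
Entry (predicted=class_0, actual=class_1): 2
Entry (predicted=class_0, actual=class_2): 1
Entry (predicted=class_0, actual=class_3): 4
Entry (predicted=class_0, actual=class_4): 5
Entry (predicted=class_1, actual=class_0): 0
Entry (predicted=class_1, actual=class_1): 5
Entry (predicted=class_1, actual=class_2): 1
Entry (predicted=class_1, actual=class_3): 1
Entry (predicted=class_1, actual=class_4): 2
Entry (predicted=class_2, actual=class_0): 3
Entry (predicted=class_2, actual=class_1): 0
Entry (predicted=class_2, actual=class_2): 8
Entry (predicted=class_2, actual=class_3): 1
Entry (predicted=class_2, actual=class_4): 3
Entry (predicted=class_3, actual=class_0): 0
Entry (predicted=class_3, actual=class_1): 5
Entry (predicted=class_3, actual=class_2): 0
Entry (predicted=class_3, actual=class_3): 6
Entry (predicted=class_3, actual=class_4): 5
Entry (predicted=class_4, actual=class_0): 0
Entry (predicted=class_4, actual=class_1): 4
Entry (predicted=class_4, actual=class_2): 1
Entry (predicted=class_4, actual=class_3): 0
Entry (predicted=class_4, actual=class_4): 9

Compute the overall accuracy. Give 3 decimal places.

0.563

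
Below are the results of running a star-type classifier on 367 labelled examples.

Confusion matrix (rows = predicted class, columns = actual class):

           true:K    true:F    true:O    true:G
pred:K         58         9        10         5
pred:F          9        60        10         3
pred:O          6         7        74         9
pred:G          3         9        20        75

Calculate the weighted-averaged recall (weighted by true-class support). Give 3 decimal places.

0.728

Per-class recall (TP/(TP+FN)):
  K: TP=58, FN=9+6+3=18 → 58/76 = 0.7632
  F: TP=60, FN=9+7+9=25 → 60/85 = 0.7059
  O: TP=74, FN=10+10+20=40 → 74/114 = 0.6491
  G: TP=75, FN=5+3+9=17 → 75/92 = 0.8152
Weighted-recall = Σ (supportᵢ/N)·recallᵢ with N=367: (76/367)·0.7632 + (85/367)·0.7059 + (114/367)·0.6491 + (92/367)·0.8152 = 0.728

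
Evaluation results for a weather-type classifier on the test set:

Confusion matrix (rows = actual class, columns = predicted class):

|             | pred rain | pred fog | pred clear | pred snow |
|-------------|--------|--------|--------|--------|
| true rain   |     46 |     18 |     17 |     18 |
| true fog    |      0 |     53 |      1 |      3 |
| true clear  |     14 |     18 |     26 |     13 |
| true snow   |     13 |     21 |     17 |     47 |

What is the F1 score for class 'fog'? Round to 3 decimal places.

0.635

Treat 'fog' as positive and all other classes as negative.
F1 score = 2·TP/(2·TP+FP+FN).
fog: TP=53, FP=18+18+21=57, FN=0+1+3=4 → 106/167 = 0.6347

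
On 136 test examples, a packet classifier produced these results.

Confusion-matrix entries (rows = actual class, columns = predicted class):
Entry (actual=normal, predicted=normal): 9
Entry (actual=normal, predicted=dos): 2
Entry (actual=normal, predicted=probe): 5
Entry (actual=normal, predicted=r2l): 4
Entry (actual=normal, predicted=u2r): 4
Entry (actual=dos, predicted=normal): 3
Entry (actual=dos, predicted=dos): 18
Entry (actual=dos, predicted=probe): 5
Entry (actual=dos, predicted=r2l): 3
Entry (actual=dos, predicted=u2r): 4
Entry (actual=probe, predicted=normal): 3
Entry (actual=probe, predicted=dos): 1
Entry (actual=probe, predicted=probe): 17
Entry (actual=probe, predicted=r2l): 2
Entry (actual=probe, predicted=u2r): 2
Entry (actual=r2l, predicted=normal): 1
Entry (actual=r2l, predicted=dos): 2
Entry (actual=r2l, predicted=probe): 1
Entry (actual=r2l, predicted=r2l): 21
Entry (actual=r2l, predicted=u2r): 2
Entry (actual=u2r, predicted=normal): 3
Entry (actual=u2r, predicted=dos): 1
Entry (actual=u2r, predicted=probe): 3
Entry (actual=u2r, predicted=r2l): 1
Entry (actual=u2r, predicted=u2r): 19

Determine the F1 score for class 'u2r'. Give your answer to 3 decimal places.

Treat 'u2r' as positive and all other classes as negative.
F1 score = 2·TP/(2·TP+FP+FN).
u2r: TP=19, FP=4+4+2+2=12, FN=3+1+3+1=8 → 38/58 = 0.6552

0.655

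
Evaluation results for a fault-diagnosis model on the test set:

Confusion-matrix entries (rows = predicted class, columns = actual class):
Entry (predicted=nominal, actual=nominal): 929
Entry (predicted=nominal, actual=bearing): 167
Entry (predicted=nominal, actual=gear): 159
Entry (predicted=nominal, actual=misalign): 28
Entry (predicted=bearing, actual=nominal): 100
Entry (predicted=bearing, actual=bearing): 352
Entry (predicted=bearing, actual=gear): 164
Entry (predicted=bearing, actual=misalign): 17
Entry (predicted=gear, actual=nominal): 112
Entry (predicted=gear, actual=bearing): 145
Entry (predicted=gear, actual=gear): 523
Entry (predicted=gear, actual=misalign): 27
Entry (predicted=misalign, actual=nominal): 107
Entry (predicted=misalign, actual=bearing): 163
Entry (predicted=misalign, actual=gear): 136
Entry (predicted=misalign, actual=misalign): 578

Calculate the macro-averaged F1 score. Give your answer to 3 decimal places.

Per-class F1 score (2·TP/(2·TP+FP+FN)):
  nominal: TP=929, FP=167+159+28=354, FN=100+112+107=319 → 1858/2531 = 0.7341
  bearing: TP=352, FP=100+164+17=281, FN=167+145+163=475 → 704/1460 = 0.4822
  gear: TP=523, FP=112+145+27=284, FN=159+164+136=459 → 1046/1789 = 0.5847
  misalign: TP=578, FP=107+163+136=406, FN=28+17+27=72 → 1156/1634 = 0.7075
Macro-F1 score = mean = (0.7341 + 0.4822 + 0.5847 + 0.7075) / 4 = 0.627

0.627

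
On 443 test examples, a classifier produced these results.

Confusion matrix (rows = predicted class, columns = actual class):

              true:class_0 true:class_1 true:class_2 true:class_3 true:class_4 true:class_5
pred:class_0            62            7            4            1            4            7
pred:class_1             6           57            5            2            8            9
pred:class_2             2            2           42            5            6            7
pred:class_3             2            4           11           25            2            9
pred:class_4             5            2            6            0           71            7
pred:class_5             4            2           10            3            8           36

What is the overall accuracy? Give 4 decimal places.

0.6614

Accuracy = trace / total = (62+57+42+25+71+36=293) / 443 = 293/443 = 0.6614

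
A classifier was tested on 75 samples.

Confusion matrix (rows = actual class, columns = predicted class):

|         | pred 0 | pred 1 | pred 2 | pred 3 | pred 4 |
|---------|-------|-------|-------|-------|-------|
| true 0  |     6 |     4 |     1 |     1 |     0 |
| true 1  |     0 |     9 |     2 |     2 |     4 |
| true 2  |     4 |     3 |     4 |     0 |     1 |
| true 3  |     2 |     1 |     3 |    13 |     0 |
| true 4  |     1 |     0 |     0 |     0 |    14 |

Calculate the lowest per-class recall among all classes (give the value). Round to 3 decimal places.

0.333

Per-class recall (TP/(TP+FN)):
  0: TP=6, FN=4+1+1+0=6 → 6/12 = 0.5000
  1: TP=9, FN=0+2+2+4=8 → 9/17 = 0.5294
  2: TP=4, FN=4+3+0+1=8 → 4/12 = 0.3333
  3: TP=13, FN=2+1+3+0=6 → 13/19 = 0.6842
  4: TP=14, FN=1+0+0+0=1 → 14/15 = 0.9333
Lowest is class '2' with recall = 0.333.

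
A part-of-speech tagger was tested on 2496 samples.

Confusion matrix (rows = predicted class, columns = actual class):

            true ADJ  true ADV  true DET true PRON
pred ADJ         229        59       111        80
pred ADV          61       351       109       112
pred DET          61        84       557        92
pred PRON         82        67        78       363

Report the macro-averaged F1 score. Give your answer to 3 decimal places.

0.588

Per-class F1 score (2·TP/(2·TP+FP+FN)):
  ADJ: TP=229, FP=59+111+80=250, FN=61+61+82=204 → 458/912 = 0.5022
  ADV: TP=351, FP=61+109+112=282, FN=59+84+67=210 → 702/1194 = 0.5879
  DET: TP=557, FP=61+84+92=237, FN=111+109+78=298 → 1114/1649 = 0.6756
  PRON: TP=363, FP=82+67+78=227, FN=80+112+92=284 → 726/1237 = 0.5869
Macro-F1 score = mean = (0.5022 + 0.5879 + 0.6756 + 0.5869) / 4 = 0.588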